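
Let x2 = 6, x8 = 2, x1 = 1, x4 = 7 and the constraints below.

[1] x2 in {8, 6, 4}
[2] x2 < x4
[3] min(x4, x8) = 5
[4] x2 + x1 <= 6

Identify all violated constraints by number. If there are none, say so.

Constraints 3, 4 are violated.

[1] x2 = 6 is in {8, 6, 4} — holds.
[2] x2 = 6, x4 = 7; 6 < 7 — holds.
[3] min(7, 2) = 2, not 5 — does not hold.
[4] x2 + x1 = 6 + 1 = 7; 7 > 6, bound 6 not met — does not hold.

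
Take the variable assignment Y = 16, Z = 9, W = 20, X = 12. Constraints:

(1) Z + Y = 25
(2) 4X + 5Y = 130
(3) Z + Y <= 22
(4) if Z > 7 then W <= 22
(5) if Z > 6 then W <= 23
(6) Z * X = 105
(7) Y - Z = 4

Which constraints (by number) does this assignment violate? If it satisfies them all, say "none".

(1) Z + Y = 9 + 16 = 25 — satisfied.
(2) 4X + 5Y = 4(12) + 5(16) = 128, not 130 — violated.
(3) Z + Y = 9 + 16 = 25; 25 > 22, bound 22 not met — violated.
(4) Z = 9 > 7, so we need W ≤ 22; W = 20 ≤ 22 — satisfied.
(5) Z = 9 > 6, so we need W ≤ 23; W = 20 ≤ 23 — satisfied.
(6) Z * X = 9 * 12 = 108, not 105 — violated.
(7) Y - Z = 16 - 9 = 7, not 4 — violated.

No — constraints 2, 3, 6, 7 are not satisfied.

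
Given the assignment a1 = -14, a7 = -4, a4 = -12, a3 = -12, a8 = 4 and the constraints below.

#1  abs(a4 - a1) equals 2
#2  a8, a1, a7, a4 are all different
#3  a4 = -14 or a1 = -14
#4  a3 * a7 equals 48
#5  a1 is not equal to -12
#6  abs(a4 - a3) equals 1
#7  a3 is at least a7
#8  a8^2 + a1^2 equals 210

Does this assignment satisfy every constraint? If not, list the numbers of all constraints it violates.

#1 abs(-12 - (-14)) = 2 — satisfied.
#2 values 4, -14, -4, -12 are pairwise distinct — satisfied.
#3 a4 = -12 ≠ -14, but a1 = -14 = -14 (second disjunct) — satisfied.
#4 a3 * a7 = -12 * (-4) = 48 — satisfied.
#5 a1 = -14, and -14 ≠ -12 — satisfied.
#6 abs(-12 - (-12)) = 0, not 1 — violated.
#7 a3 = -12, a7 = -4; -12 < -4 (want ≥) — violated.
#8 a8^2 + a1^2 = 4^2 + (-14)^2 = 16 + 196 = 212, not 210 — violated.

The assignment fails constraints 6, 7, and 8.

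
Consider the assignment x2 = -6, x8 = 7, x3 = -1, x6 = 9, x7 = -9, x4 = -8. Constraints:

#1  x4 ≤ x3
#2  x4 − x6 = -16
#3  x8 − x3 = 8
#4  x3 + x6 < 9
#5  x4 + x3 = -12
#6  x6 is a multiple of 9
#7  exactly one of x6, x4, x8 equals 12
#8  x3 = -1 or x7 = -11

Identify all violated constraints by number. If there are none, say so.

#1 x4 = -8, x3 = -1; -8 ≤ -1  ✔
#2 x4 − x6 = -8 − 9 = -17, not -16  ✘
#3 x8 − x3 = 7 − (-1) = 8  ✔
#4 x3 + x6 = -1 + 9 = 8; 8 < 9  ✔
#5 x4 + x3 = -8 + (-1) = -9, not -12  ✘
#6 9 / 9 = 1, so 9 divides 9  ✔
#7 x6=9, x4=-8, x8=7; 0 of them equal 12, not exactly one  ✘
#8 x3 = -1 = -1 (first disjunct)  ✔

Constraints 2, 5, and 7 are violated.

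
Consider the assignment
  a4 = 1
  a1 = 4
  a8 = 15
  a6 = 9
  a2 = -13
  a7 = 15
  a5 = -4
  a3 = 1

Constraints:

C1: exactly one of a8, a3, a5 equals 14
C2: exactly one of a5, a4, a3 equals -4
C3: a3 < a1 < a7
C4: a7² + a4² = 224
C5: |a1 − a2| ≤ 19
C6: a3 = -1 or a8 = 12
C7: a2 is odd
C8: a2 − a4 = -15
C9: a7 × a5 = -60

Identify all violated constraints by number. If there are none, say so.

Violated: 1, 4, 6, and 8.

C1: a8=15, a3=1, a5=-4; 0 of them equal 14, not exactly one  no
C2: a5=-4, a4=1, a3=1; 1 of them equals -4  yes
C3: values 1 < 4 < 15  yes
C4: a7² + a4² = 15² + 1² = 225 + 1 = 226, not 224  no
C5: |4 − (-13)| = 17; 17 ≤ 19  yes
C6: a3 = 1 ≠ -1 and a8 = 15 ≠ 12; both disjuncts false  no
C7: a2 = -13 is odd  yes
C8: a2 − a4 = -13 − 1 = -14, not -15  no
C9: a7 × a5 = 15 × (-4) = -60  yes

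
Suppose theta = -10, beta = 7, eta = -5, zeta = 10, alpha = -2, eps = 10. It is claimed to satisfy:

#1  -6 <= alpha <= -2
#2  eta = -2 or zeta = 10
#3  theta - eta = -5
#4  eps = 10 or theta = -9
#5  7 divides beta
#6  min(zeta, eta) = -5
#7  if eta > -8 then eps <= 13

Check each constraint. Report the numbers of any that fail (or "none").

None — every constraint holds.

#1 alpha = -2 lies in [-6, -2]  true
#2 eta = -5 ≠ -2, but zeta = 10 = 10 (second disjunct)  true
#3 theta - eta = -10 - (-5) = -5  true
#4 eps = 10 = 10 (first disjunct)  true
#5 7 / 7 = 1, so 7 divides 7  true
#6 min(10, -5) = -5  true
#7 eta = -5 > -8, so we need eps ≤ 13; eps = 10 ≤ 13  true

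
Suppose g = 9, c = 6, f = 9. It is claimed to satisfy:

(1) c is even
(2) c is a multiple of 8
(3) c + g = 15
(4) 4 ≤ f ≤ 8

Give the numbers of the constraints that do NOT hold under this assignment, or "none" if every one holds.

The assignment fails constraints 2, 4.

(1) c = 6 is even  OK
(2) 6 = 8×0 + 6, so 8 does not divide 6  FAIL
(3) c + g = 6 + 9 = 15  OK
(4) f = 9 is outside [4, 8]  FAIL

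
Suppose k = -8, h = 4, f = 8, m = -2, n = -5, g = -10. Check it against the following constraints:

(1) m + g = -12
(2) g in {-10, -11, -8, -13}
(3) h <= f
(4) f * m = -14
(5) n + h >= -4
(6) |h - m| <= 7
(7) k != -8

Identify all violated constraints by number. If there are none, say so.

(1) m + g = -2 + (-10) = -12  yes
(2) g = -10 is in {-10, -11, -8, -13}  yes
(3) h = 4, f = 8; 4 ≤ 8  yes
(4) f * m = 8 * (-2) = -16, not -14  no
(5) n + h = -5 + 4 = -1; -1 ≥ -4  yes
(6) |4 - (-2)| = 6; 6 ≤ 7  yes
(7) k = -8, but -8 is required to differ  no

The assignment fails constraints 4 and 7.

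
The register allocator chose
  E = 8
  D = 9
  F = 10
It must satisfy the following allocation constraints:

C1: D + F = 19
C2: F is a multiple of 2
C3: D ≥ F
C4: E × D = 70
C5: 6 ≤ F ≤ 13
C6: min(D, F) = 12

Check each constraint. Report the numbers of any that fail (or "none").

C1: D + F = 9 + 10 = 19 — OK.
C2: 10 / 2 = 5, so 2 divides 10 — OK.
C3: D = 9, F = 10; 9 < 10 (want ≥) — violated.
C4: E × D = 8 × 9 = 72, not 70 — violated.
C5: F = 10 lies in [6, 13] — OK.
C6: min(9, 10) = 9, not 12 — violated.

Violated: 3, 4, and 6.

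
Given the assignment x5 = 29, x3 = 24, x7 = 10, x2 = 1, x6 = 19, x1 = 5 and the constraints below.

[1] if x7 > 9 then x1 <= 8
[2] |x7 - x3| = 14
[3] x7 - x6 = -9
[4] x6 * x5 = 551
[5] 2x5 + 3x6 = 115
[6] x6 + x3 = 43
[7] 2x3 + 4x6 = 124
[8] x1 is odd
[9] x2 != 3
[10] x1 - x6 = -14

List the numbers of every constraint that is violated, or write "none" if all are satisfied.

[1] x7 = 10 > 9, so we need x1 ≤ 8; x1 = 5 ≤ 8 — satisfied.
[2] |10 - 24| = 14 — satisfied.
[3] x7 - x6 = 10 - 19 = -9 — satisfied.
[4] x6 * x5 = 19 * 29 = 551 — satisfied.
[5] 2x5 + 3x6 = 2(29) + 3(19) = 115 — satisfied.
[6] x6 + x3 = 19 + 24 = 43 — satisfied.
[7] 2x3 + 4x6 = 2(24) + 4(19) = 124 — satisfied.
[8] x1 = 5 is odd — satisfied.
[9] x2 = 1, and 1 ≠ 3 — satisfied.
[10] x1 - x6 = 5 - 19 = -14 — satisfied.

All constraints are satisfied.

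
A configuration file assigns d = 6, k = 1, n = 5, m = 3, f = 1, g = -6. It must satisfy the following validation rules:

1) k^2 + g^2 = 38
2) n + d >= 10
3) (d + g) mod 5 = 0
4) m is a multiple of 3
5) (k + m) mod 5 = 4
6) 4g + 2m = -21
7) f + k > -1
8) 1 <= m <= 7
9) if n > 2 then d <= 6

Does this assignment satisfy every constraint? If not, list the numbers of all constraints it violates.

No — constraints 1, 6 are not satisfied.

1) k^2 + g^2 = 1^2 + (-6)^2 = 1 + 36 = 37, not 38 — violated.
2) n + d = 5 + 6 = 11; 11 ≥ 10 — satisfied.
3) d + g = 0; 0 mod 5 = 0 — satisfied.
4) 3 / 3 = 1, so 3 divides 3 — satisfied.
5) k + m = 4; 4 mod 5 = 4 — satisfied.
6) 4g + 2m = 4(-6) + 2(3) = -18, not -21 — violated.
7) f + k = 1 + 1 = 2; 2 > -1 — satisfied.
8) m = 3 lies in [1, 7] — satisfied.
9) n = 5 > 2, so we need d ≤ 6; d = 6 ≤ 6 — satisfied.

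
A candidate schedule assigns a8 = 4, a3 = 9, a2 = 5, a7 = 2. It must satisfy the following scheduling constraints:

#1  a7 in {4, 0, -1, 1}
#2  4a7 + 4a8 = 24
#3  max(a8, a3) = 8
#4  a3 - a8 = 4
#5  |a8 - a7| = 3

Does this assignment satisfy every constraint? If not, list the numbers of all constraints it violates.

The assignment fails constraints 1, 3, 4, 5.

#1 a7 = 2 is not in {4, 0, -1, 1}  ✗
#2 4a7 + 4a8 = 4(2) + 4(4) = 24  ✓
#3 max(4, 9) = 9, not 8  ✗
#4 a3 - a8 = 9 - 4 = 5, not 4  ✗
#5 |4 - 2| = 2, not 3  ✗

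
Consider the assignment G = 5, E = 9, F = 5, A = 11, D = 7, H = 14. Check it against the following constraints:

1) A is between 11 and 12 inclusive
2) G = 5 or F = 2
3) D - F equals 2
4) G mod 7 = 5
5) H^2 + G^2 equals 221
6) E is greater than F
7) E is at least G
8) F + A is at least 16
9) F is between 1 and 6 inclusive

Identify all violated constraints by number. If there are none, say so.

1) A = 11 lies in [11, 12]  true
2) G = 5 = 5 (first disjunct)  true
3) D - F = 7 - 5 = 2  true
4) 5 mod 7 = 5  true
5) H^2 + G^2 = 14^2 + 5^2 = 196 + 25 = 221  true
6) E = 9, F = 5; 9 > 5  true
7) E = 9, G = 5; 9 ≥ 5  true
8) F + A = 5 + 11 = 16; 16 ≥ 16  true
9) F = 5 lies in [1, 6]  true

None — every constraint holds.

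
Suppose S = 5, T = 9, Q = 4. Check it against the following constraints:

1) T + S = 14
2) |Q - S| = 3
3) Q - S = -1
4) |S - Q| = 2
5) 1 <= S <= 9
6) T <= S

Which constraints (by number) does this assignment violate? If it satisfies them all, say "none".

Violated: 2, 4, 6.

1) T + S = 9 + 5 = 14 — holds.
2) |4 - 5| = 1, not 3 — does not hold.
3) Q - S = 4 - 5 = -1 — holds.
4) |5 - 4| = 1, not 2 — does not hold.
5) S = 5 lies in [1, 9] — holds.
6) T = 9, S = 5; 9 > 5 (want ≤) — does not hold.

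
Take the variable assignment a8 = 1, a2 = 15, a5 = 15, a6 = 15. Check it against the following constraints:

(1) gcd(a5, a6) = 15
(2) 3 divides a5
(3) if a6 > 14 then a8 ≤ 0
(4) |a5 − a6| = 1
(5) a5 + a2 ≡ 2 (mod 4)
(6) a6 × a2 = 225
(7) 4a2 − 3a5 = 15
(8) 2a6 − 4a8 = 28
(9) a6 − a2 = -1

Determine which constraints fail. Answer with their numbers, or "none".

No — constraints 3, 4, 8, 9 are not satisfied.

(1) gcd(15, 15) = 15 — holds.
(2) 15 / 3 = 5, so 3 divides 15 — holds.
(3) a6 = 15 > 14, so we need a8 ≤ 0; but a8 = 1 > 0 — does not hold.
(4) |15 − 15| = 0, not 1 — does not hold.
(5) a5 + a2 = 30; 30 mod 4 = 2 — holds.
(6) a6 × a2 = 15 × 15 = 225 — holds.
(7) 4a2 − 3a5 = 4(15) − 3(15) = 15 — holds.
(8) 2a6 − 4a8 = 2(15) − 4(1) = 26, not 28 — does not hold.
(9) a6 − a2 = 15 − 15 = 0, not -1 — does not hold.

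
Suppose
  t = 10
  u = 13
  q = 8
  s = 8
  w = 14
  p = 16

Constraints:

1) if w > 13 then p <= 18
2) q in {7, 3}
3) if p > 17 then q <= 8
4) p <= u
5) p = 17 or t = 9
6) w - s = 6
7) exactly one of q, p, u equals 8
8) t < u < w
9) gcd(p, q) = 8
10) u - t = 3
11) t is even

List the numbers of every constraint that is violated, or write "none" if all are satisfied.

Constraints 2, 4, 5 do not hold.

1) w = 14 > 13, so we need p ≤ 18; p = 16 ≤ 18 — satisfied.
2) q = 8 is not in {7, 3} — violated.
3) p = 16, not > 17; antecedent false, conditional vacuously true — satisfied.
4) p = 16, u = 13; 16 > 13 (want ≤) — violated.
5) p = 16 ≠ 17 and t = 10 ≠ 9; both disjuncts false — violated.
6) w - s = 14 - 8 = 6 — satisfied.
7) q=8, p=16, u=13; 1 of them equals 8 — satisfied.
8) values 10 < 13 < 14 — satisfied.
9) gcd(16, 8) = 8 — satisfied.
10) u - t = 13 - 10 = 3 — satisfied.
11) t = 10 is even — satisfied.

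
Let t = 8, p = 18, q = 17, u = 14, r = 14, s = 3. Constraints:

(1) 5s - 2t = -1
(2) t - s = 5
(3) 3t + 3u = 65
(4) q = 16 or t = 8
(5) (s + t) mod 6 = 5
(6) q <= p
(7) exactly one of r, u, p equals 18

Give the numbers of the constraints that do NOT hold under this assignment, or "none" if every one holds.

(1) 5s - 2t = 5(3) - 2(8) = -1 — holds.
(2) t - s = 8 - 3 = 5 — holds.
(3) 3t + 3u = 3(8) + 3(14) = 66, not 65 — does not hold.
(4) q = 17 ≠ 16, but t = 8 = 8 (second disjunct) — holds.
(5) s + t = 11; 11 mod 6 = 5 — holds.
(6) q = 17, p = 18; 17 ≤ 18 — holds.
(7) r=14, u=14, p=18; 1 of them equals 18 — holds.

Constraint 3 is violated.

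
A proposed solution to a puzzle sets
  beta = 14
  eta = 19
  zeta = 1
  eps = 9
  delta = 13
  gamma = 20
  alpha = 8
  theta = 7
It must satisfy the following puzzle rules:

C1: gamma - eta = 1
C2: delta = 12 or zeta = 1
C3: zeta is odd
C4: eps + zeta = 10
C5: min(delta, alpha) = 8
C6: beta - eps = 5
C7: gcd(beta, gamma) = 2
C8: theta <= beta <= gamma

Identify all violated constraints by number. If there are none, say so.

C1: gamma - eta = 20 - 19 = 1 — holds.
C2: delta = 13 ≠ 12, but zeta = 1 = 1 (second disjunct) — holds.
C3: zeta = 1 is odd — holds.
C4: eps + zeta = 9 + 1 = 10 — holds.
C5: min(13, 8) = 8 — holds.
C6: beta - eps = 14 - 9 = 5 — holds.
C7: gcd(14, 20) = 2 — holds.
C8: values 7 <= 14 <= 20 — holds.

All constraints are satisfied.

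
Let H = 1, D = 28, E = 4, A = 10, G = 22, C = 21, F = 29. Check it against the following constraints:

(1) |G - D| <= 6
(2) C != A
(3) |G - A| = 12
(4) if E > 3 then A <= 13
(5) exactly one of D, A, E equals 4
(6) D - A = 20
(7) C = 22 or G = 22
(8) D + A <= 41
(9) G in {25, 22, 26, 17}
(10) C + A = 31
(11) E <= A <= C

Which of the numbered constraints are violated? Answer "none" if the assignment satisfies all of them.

(1) |22 - 28| = 6; 6 ≤ 6  holds
(2) C = 21, A = 10; distinct  holds
(3) |22 - 10| = 12  holds
(4) E = 4 > 3, so we need A ≤ 13; A = 10 ≤ 13  holds
(5) D=28, A=10, E=4; 1 of them equals 4  holds
(6) D - A = 28 - 10 = 18, not 20  fails
(7) C = 21 ≠ 22, but G = 22 = 22 (second disjunct)  holds
(8) D + A = 28 + 10 = 38; 38 ≤ 41  holds
(9) G = 22 is in {25, 22, 26, 17}  holds
(10) C + A = 21 + 10 = 31  holds
(11) values 4 <= 10 <= 21  holds

Violated: 6.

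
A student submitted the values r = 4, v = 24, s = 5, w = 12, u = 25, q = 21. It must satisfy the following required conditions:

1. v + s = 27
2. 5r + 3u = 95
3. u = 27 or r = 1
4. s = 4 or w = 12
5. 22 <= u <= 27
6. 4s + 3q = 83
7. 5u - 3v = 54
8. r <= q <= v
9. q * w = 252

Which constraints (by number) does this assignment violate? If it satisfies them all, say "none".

The assignment fails constraints 1, 3, 7.

1. v + s = 24 + 5 = 29, not 27  false
2. 5r + 3u = 5(4) + 3(25) = 95  true
3. u = 25 ≠ 27 and r = 4 ≠ 1; both disjuncts false  false
4. s = 5 ≠ 4, but w = 12 = 12 (second disjunct)  true
5. u = 25 lies in [22, 27]  true
6. 4s + 3q = 4(5) + 3(21) = 83  true
7. 5u - 3v = 5(25) - 3(24) = 53, not 54  false
8. values 4 <= 21 <= 24  true
9. q * w = 21 * 12 = 252  true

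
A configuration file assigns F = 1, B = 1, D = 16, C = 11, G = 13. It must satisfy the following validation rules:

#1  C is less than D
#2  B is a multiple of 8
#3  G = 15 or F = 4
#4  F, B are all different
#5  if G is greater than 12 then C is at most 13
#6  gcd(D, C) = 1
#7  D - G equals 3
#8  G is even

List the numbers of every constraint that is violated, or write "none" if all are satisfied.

#1 C = 11, D = 16; 11 < 16 — satisfied.
#2 1 = 8*0 + 1, so 8 does not divide 1 — violated.
#3 G = 13 ≠ 15 and F = 1 ≠ 4; both disjuncts false — violated.
#4 F = B = 1, not all different — violated.
#5 G = 13 > 12, so we need C ≤ 13; C = 11 ≤ 13 — satisfied.
#6 gcd(16, 11) = 1 — satisfied.
#7 D - G = 16 - 13 = 3 — satisfied.
#8 G = 13 is odd — violated.

The assignment fails constraints 2, 3, 4, 8.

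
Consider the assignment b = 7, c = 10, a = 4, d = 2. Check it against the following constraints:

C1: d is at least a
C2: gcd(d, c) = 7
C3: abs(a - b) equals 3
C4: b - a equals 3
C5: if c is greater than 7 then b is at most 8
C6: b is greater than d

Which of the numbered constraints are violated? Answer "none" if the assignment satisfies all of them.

C1: d = 2, a = 4; 2 < 4 (want ≥) — violated.
C2: gcd(2, 10) = 2, not 7 — violated.
C3: abs(4 - 7) = 3 — satisfied.
C4: b - a = 7 - 4 = 3 — satisfied.
C5: c = 10 > 7, so we need b ≤ 8; b = 7 ≤ 8 — satisfied.
C6: b = 7, d = 2; 7 > 2 — satisfied.

No — constraints 1 and 2 are not satisfied.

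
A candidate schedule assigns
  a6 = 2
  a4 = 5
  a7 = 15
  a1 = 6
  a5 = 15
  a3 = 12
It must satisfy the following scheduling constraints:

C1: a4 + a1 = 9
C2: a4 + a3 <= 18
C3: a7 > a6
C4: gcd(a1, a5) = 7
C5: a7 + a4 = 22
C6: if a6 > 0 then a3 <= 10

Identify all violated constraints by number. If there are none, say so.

The assignment fails constraints 1, 4, 5, 6.

C1: a4 + a1 = 5 + 6 = 11, not 9  ✗
C2: a4 + a3 = 5 + 12 = 17; 17 ≤ 18  ✓
C3: a7 = 15, a6 = 2; 15 > 2  ✓
C4: gcd(6, 15) = 3, not 7  ✗
C5: a7 + a4 = 15 + 5 = 20, not 22  ✗
C6: a6 = 2 > 0, so we need a3 ≤ 10; but a3 = 12 > 10  ✗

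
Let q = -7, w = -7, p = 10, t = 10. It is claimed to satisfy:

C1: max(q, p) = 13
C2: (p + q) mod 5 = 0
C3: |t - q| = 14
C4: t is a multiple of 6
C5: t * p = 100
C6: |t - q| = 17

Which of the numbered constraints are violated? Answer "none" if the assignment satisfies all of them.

Violated: 1, 2, 3, and 4.

C1: max(-7, 10) = 10, not 13 — does not hold.
C2: p + q = 3; 3 mod 5 = 3, not 0 — does not hold.
C3: |10 - (-7)| = 17, not 14 — does not hold.
C4: 10 = 6*1 + 4, so 6 does not divide 10 — does not hold.
C5: t * p = 10 * 10 = 100 — holds.
C6: |10 - (-7)| = 17 — holds.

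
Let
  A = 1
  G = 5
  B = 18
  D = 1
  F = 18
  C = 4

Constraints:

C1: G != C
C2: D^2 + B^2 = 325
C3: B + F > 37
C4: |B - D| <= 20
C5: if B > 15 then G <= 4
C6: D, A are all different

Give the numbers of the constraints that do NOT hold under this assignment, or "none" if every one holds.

C1: G = 5, C = 4; distinct — holds.
C2: D^2 + B^2 = 1^2 + 18^2 = 1 + 324 = 325 — holds.
C3: B + F = 18 + 18 = 36; 36 ≤ 37, bound 37 not met — fails.
C4: |18 - 1| = 17; 17 ≤ 20 — holds.
C5: B = 18 > 15, so we need G ≤ 4; but G = 5 > 4 — fails.
C6: D = A = 1, not all different — fails.

No — constraints 3, 5, and 6 are not satisfied.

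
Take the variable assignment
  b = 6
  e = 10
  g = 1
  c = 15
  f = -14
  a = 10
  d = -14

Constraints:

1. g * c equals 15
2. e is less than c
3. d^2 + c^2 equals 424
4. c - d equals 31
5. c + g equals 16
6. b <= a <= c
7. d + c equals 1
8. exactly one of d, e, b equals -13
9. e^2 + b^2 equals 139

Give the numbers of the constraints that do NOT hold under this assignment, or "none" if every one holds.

Constraints 3, 4, 8, and 9 do not hold.

1. g * c = 1 * 15 = 15 — holds.
2. e = 10, c = 15; 10 < 15 — holds.
3. d^2 + c^2 = (-14)^2 + 15^2 = 196 + 225 = 421, not 424 — fails.
4. c - d = 15 - (-14) = 29, not 31 — fails.
5. c + g = 15 + 1 = 16 — holds.
6. values 6 <= 10 <= 15 — holds.
7. d + c = -14 + 15 = 1 — holds.
8. d=-14, e=10, b=6; 0 of them equal -13, not exactly one — fails.
9. e^2 + b^2 = 10^2 + 6^2 = 100 + 36 = 136, not 139 — fails.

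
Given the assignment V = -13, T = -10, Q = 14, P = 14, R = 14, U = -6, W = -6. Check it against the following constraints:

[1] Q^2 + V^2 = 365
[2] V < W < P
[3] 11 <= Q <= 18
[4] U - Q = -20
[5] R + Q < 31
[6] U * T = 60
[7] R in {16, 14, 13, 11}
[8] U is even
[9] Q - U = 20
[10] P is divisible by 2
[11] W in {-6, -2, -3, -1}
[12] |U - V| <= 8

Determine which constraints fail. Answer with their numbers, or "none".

[1] Q^2 + V^2 = 14^2 + (-13)^2 = 196 + 169 = 365 — satisfied.
[2] values -13 < -6 < 14 — satisfied.
[3] Q = 14 lies in [11, 18] — satisfied.
[4] U - Q = -6 - 14 = -20 — satisfied.
[5] R + Q = 14 + 14 = 28; 28 < 31 — satisfied.
[6] U * T = -6 * (-10) = 60 — satisfied.
[7] R = 14 is in {16, 14, 13, 11} — satisfied.
[8] U = -6 is even — satisfied.
[9] Q - U = 14 - (-6) = 20 — satisfied.
[10] 14 / 2 = 7, so 2 divides 14 — satisfied.
[11] W = -6 is in {-6, -2, -3, -1} — satisfied.
[12] |-6 - (-13)| = 7; 7 ≤ 8 — satisfied.

The assignment satisfies every constraint.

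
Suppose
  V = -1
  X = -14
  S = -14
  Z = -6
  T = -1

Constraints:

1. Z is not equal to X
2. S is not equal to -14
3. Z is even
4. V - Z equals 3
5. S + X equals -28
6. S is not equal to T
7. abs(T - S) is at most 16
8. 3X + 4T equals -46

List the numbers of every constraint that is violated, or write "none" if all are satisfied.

1. Z = -6, X = -14; distinct — holds.
2. S = -14, but -14 is required to differ — fails.
3. Z = -6 is even — holds.
4. V - Z = -1 - (-6) = 5, not 3 — fails.
5. S + X = -14 + (-14) = -28 — holds.
6. S = -14, T = -1; distinct — holds.
7. abs(-1 - (-14)) = 13; 13 ≤ 16 — holds.
8. 3X + 4T = 3(-14) + 4(-1) = -46 — holds.

Constraints 2, 4 do not hold.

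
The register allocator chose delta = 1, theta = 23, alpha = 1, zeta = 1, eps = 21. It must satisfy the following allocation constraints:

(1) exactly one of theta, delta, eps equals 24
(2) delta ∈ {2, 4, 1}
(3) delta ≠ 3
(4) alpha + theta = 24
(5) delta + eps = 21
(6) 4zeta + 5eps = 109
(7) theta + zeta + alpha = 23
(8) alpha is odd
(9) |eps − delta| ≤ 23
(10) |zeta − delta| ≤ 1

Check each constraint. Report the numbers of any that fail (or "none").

(1) theta=23, delta=1, eps=21; 0 of them equal 24, not exactly one — violated.
(2) delta = 1 is in {2, 4, 1} — satisfied.
(3) delta = 1, and 1 ≠ 3 — satisfied.
(4) alpha + theta = 1 + 23 = 24 — satisfied.
(5) delta + eps = 1 + 21 = 22, not 21 — violated.
(6) 4zeta + 5eps = 4(1) + 5(21) = 109 — satisfied.
(7) theta + zeta + alpha = 23 + 1 + 1 = 25, not 23 — violated.
(8) alpha = 1 is odd — satisfied.
(9) |21 − 1| = 20; 20 ≤ 23 — satisfied.
(10) |1 − 1| = 0; 0 ≤ 1 — satisfied.

The assignment fails constraints 1, 5, and 7.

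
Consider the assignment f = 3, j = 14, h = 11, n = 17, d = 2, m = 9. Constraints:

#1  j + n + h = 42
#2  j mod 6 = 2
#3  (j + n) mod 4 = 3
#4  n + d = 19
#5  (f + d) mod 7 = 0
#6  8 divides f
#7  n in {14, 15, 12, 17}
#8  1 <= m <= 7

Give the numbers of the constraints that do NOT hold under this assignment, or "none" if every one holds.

#1 j + n + h = 14 + 17 + 11 = 42 — holds.
#2 14 mod 6 = 2 — holds.
#3 j + n = 31; 31 mod 4 = 3 — holds.
#4 n + d = 17 + 2 = 19 — holds.
#5 f + d = 5; 5 mod 7 = 5, not 0 — does not hold.
#6 3 = 8*0 + 3, so 8 does not divide 3 — does not hold.
#7 n = 17 is in {14, 15, 12, 17} — holds.
#8 m = 9 is outside [1, 7] — does not hold.

Violated: 5, 6, 8.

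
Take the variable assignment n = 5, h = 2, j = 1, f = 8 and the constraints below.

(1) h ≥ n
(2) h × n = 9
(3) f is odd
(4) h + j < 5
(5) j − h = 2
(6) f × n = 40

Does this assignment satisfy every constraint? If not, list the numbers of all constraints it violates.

The assignment fails constraints 1, 2, 3, and 5.

(1) h = 2, n = 5; 2 < 5 (want ≥) — does not hold.
(2) h × n = 2 × 5 = 10, not 9 — does not hold.
(3) f = 8 is even — does not hold.
(4) h + j = 2 + 1 = 3; 3 < 5 — holds.
(5) j − h = 1 − 2 = -1, not 2 — does not hold.
(6) f × n = 8 × 5 = 40 — holds.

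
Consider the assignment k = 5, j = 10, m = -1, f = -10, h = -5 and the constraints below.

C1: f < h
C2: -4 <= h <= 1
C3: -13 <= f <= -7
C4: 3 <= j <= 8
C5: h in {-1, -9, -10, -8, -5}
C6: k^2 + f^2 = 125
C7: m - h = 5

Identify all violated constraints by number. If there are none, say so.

The assignment fails constraints 2, 4, and 7.

C1: f = -10, h = -5; -10 < -5 — holds.
C2: h = -5 is outside [-4, 1] — does not hold.
C3: f = -10 lies in [-13, -7] — holds.
C4: j = 10 is outside [3, 8] — does not hold.
C5: h = -5 is in {-1, -9, -10, -8, -5} — holds.
C6: k^2 + f^2 = 5^2 + (-10)^2 = 25 + 100 = 125 — holds.
C7: m - h = -1 - (-5) = 4, not 5 — does not hold.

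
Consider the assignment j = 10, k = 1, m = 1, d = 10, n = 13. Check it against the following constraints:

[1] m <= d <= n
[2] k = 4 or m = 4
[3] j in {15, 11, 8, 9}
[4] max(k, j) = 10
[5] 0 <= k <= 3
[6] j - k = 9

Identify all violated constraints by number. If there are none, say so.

Violated: 2, 3.

[1] values 1 <= 10 <= 13 — satisfied.
[2] k = 1 ≠ 4 and m = 1 ≠ 4; both disjuncts false — violated.
[3] j = 10 is not in {15, 11, 8, 9} — violated.
[4] max(1, 10) = 10 — satisfied.
[5] k = 1 lies in [0, 3] — satisfied.
[6] j - k = 10 - 1 = 9 — satisfied.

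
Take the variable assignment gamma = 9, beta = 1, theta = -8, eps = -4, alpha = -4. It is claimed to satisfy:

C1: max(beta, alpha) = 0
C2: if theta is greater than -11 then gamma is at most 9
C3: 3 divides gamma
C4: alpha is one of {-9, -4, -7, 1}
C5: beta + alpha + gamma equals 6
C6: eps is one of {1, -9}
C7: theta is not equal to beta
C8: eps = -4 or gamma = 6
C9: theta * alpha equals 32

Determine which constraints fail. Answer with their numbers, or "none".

Constraints 1 and 6 do not hold.

C1: max(1, -4) = 1, not 0 — violated.
C2: theta = -8 > -11, so we need gamma ≤ 9; gamma = 9 ≤ 9 — satisfied.
C3: 9 / 3 = 3, so 3 divides 9 — satisfied.
C4: alpha = -4 is in {-9, -4, -7, 1} — satisfied.
C5: beta + alpha + gamma = 1 + (-4) + 9 = 6 — satisfied.
C6: eps = -4 is not in {1, -9} — violated.
C7: theta = -8, beta = 1; distinct — satisfied.
C8: eps = -4 = -4 (first disjunct) — satisfied.
C9: theta * alpha = -8 * (-4) = 32 — satisfied.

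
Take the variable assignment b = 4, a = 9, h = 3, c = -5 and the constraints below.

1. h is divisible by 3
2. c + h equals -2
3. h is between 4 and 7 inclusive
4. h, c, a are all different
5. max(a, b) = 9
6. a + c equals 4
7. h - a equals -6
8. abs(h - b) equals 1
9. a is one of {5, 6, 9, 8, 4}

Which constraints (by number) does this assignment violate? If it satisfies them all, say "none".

1. 3 / 3 = 1, so 3 divides 3  true
2. c + h = -5 + 3 = -2  true
3. h = 3 is outside [4, 7]  false
4. values 3, -5, 9 are pairwise distinct  true
5. max(9, 4) = 9  true
6. a + c = 9 + (-5) = 4  true
7. h - a = 3 - 9 = -6  true
8. abs(3 - 4) = 1  true
9. a = 9 is in {5, 6, 9, 8, 4}  true

No — constraint 3 is not satisfied.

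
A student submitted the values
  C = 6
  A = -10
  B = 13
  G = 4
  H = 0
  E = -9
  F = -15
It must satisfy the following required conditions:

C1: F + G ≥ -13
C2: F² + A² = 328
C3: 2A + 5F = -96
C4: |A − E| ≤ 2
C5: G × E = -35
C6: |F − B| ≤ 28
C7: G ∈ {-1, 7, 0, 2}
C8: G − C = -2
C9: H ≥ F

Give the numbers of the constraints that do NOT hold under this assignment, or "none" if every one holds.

C1: F + G = -15 + 4 = -11; -11 ≥ -13 — satisfied.
C2: F² + A² = (-15)² + (-10)² = 225 + 100 = 325, not 328 — violated.
C3: 2A + 5F = 2(-10) + 5(-15) = -95, not -96 — violated.
C4: |-10 − (-9)| = 1; 1 ≤ 2 — satisfied.
C5: G × E = 4 × (-9) = -36, not -35 — violated.
C6: |-15 − 13| = 28; 28 ≤ 28 — satisfied.
C7: G = 4 is not in {-1, 7, 0, 2} — violated.
C8: G − C = 4 − 6 = -2 — satisfied.
C9: H = 0, F = -15; 0 ≥ -15 — satisfied.

Violated: 2, 3, 5, 7.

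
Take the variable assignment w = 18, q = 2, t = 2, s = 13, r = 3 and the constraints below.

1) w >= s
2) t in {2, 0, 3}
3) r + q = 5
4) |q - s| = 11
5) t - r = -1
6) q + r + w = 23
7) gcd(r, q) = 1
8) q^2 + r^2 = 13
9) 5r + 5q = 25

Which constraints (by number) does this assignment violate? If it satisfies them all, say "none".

Yes — all constraints hold.

1) w = 18, s = 13; 18 ≥ 13 — OK.
2) t = 2 is in {2, 0, 3} — OK.
3) r + q = 3 + 2 = 5 — OK.
4) |2 - 13| = 11 — OK.
5) t - r = 2 - 3 = -1 — OK.
6) q + r + w = 2 + 3 + 18 = 23 — OK.
7) gcd(3, 2) = 1 — OK.
8) q^2 + r^2 = 2^2 + 3^2 = 4 + 9 = 13 — OK.
9) 5r + 5q = 5(3) + 5(2) = 25 — OK.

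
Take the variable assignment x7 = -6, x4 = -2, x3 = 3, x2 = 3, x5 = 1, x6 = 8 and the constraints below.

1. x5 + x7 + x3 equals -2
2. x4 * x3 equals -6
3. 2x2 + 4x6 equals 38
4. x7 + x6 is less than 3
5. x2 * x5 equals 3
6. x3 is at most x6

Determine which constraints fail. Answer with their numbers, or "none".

No violations.

1. x5 + x7 + x3 = 1 + (-6) + 3 = -2  ✓
2. x4 * x3 = -2 * 3 = -6  ✓
3. 2x2 + 4x6 = 2(3) + 4(8) = 38  ✓
4. x7 + x6 = -6 + 8 = 2; 2 < 3  ✓
5. x2 * x5 = 3 * 1 = 3  ✓
6. x3 = 3, x6 = 8; 3 ≤ 8  ✓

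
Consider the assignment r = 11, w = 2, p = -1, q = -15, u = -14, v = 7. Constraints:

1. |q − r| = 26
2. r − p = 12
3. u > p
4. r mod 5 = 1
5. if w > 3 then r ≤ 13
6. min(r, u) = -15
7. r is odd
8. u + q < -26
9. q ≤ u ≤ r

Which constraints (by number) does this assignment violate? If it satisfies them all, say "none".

Violated: 3 and 6.

1. |-15 − 11| = 26 — OK.
2. r − p = 11 − (-1) = 12 — OK.
3. u = -14, p = -1; -14 ≤ -1 (want >) — violated.
4. 11 mod 5 = 1 — OK.
5. w = 2, not > 3; antecedent false, conditional vacuously true — OK.
6. min(11, -14) = -14, not -15 — violated.
7. r = 11 is odd — OK.
8. u + q = -14 + (-15) = -29; -29 < -26 — OK.
9. values -15 ≤ -14 ≤ 11 — OK.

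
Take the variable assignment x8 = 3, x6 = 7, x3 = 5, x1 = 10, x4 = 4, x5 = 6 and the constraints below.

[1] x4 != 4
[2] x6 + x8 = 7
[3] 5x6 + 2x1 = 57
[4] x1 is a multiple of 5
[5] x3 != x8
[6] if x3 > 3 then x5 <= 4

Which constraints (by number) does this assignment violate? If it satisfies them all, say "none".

[1] x4 = 4, but 4 is required to differ  false
[2] x6 + x8 = 7 + 3 = 10, not 7  false
[3] 5x6 + 2x1 = 5(7) + 2(10) = 55, not 57  false
[4] 10 / 5 = 2, so 5 divides 10  true
[5] x3 = 5, x8 = 3; distinct  true
[6] x3 = 5 > 3, so we need x5 ≤ 4; but x5 = 6 > 4  false

Constraints 1, 2, 3, and 6 do not hold.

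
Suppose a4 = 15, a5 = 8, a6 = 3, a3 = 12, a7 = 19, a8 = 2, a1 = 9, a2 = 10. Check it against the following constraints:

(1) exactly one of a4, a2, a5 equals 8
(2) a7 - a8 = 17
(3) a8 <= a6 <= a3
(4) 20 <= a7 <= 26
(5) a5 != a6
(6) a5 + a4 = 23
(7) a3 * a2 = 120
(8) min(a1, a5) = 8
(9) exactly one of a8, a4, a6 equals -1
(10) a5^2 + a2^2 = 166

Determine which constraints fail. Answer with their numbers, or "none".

No — constraints 4, 9, and 10 are not satisfied.

(1) a4=15, a2=10, a5=8; 1 of them equals 8 — holds.
(2) a7 - a8 = 19 - 2 = 17 — holds.
(3) values 2 <= 3 <= 12 — holds.
(4) a7 = 19 is outside [20, 26] — does not hold.
(5) a5 = 8, a6 = 3; distinct — holds.
(6) a5 + a4 = 8 + 15 = 23 — holds.
(7) a3 * a2 = 12 * 10 = 120 — holds.
(8) min(9, 8) = 8 — holds.
(9) a8=2, a4=15, a6=3; 0 of them equal -1, not exactly one — does not hold.
(10) a5^2 + a2^2 = 8^2 + 10^2 = 64 + 100 = 164, not 166 — does not hold.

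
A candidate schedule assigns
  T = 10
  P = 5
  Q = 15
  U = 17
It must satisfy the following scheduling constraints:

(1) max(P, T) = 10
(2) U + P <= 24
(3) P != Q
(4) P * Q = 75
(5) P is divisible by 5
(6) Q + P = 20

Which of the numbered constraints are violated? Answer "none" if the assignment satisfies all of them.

Yes — all constraints hold.

(1) max(5, 10) = 10 — OK.
(2) U + P = 17 + 5 = 22; 22 ≤ 24 — OK.
(3) P = 5, Q = 15; distinct — OK.
(4) P * Q = 5 * 15 = 75 — OK.
(5) 5 / 5 = 1, so 5 divides 5 — OK.
(6) Q + P = 15 + 5 = 20 — OK.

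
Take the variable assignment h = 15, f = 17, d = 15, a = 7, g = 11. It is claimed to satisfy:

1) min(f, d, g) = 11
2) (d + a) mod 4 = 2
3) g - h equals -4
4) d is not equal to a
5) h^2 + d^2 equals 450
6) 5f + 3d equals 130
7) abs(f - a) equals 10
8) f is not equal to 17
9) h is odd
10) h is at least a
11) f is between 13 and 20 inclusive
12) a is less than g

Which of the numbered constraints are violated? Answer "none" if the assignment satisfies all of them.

1) min(17, 15, 11) = 11 — holds.
2) d + a = 22; 22 mod 4 = 2 — holds.
3) g - h = 11 - 15 = -4 — holds.
4) d = 15, a = 7; distinct — holds.
5) h^2 + d^2 = 15^2 + 15^2 = 225 + 225 = 450 — holds.
6) 5f + 3d = 5(17) + 3(15) = 130 — holds.
7) abs(17 - 7) = 10 — holds.
8) f = 17, but 17 is required to differ — fails.
9) h = 15 is odd — holds.
10) h = 15, a = 7; 15 ≥ 7 — holds.
11) f = 17 lies in [13, 20] — holds.
12) a = 7, g = 11; 7 < 11 — holds.

Constraint 8 is violated.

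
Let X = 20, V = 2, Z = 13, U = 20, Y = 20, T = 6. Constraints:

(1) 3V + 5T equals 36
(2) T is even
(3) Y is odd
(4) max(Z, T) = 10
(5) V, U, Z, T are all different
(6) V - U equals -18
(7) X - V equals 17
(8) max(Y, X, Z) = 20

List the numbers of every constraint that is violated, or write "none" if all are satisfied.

(1) 3V + 5T = 3(2) + 5(6) = 36 — holds.
(2) T = 6 is even — holds.
(3) Y = 20 is even — does not hold.
(4) max(13, 6) = 13, not 10 — does not hold.
(5) values 2, 20, 13, 6 are pairwise distinct — holds.
(6) V - U = 2 - 20 = -18 — holds.
(7) X - V = 20 - 2 = 18, not 17 — does not hold.
(8) max(20, 20, 13) = 20 — holds.

The assignment fails constraints 3, 4, and 7.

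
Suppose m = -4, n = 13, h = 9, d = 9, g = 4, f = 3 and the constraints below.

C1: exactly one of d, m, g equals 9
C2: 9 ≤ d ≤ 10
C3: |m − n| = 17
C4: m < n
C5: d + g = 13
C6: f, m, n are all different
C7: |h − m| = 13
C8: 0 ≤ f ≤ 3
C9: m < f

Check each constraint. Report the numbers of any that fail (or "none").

C1: d=9, m=-4, g=4; 1 of them equals 9  ✓
C2: d = 9 lies in [9, 10]  ✓
C3: |-4 − 13| = 17  ✓
C4: m = -4, n = 13; -4 < 13  ✓
C5: d + g = 9 + 4 = 13  ✓
C6: values 3, -4, 13 are pairwise distinct  ✓
C7: |9 − (-4)| = 13  ✓
C8: f = 3 lies in [0, 3]  ✓
C9: m = -4, f = 3; -4 < 3  ✓

The assignment satisfies every constraint.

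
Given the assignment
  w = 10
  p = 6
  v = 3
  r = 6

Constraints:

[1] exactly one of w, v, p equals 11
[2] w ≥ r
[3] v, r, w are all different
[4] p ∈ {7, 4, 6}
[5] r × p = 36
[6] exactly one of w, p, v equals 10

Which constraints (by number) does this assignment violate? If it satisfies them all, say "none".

[1] w=10, v=3, p=6; 0 of them equal 11, not exactly one — fails.
[2] w = 10, r = 6; 10 ≥ 6 — holds.
[3] values 3, 6, 10 are pairwise distinct — holds.
[4] p = 6 is in {7, 4, 6} — holds.
[5] r × p = 6 × 6 = 36 — holds.
[6] w=10, p=6, v=3; 1 of them equals 10 — holds.

Constraint 1 is violated.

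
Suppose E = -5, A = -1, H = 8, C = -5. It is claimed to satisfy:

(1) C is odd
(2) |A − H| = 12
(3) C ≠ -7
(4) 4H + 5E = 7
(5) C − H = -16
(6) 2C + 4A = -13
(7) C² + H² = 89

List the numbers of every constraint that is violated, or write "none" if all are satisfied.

(1) C = -5 is odd — holds.
(2) |-1 − 8| = 9, not 12 — does not hold.
(3) C = -5, and -5 ≠ -7 — holds.
(4) 4H + 5E = 4(8) + 5(-5) = 7 — holds.
(5) C − H = -5 − 8 = -13, not -16 — does not hold.
(6) 2C + 4A = 2(-5) + 4(-1) = -14, not -13 — does not hold.
(7) C² + H² = (-5)² + 8² = 25 + 64 = 89 — holds.

Constraints 2, 5, and 6 are violated.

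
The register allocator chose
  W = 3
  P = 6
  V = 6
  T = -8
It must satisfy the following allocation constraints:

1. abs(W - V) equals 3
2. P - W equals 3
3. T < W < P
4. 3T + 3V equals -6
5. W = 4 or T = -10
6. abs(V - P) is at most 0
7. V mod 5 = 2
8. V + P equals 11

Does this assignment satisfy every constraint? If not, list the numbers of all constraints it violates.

Constraints 5, 7, and 8 are violated.

1. abs(3 - 6) = 3  ✓
2. P - W = 6 - 3 = 3  ✓
3. values -8 < 3 < 6  ✓
4. 3T + 3V = 3(-8) + 3(6) = -6  ✓
5. W = 3 ≠ 4 and T = -8 ≠ -10; both disjuncts false  ✗
6. abs(6 - 6) = 0; 0 ≤ 0  ✓
7. 6 mod 5 = 1, not 2  ✗
8. V + P = 6 + 6 = 12, not 11  ✗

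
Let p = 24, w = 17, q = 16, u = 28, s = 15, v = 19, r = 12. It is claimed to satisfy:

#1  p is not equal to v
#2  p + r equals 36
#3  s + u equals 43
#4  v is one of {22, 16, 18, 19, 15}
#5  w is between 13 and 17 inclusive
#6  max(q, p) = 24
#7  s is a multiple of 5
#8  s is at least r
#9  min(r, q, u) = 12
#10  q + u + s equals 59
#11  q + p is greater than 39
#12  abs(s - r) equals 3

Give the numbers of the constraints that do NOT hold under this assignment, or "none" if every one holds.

All constraints are satisfied.

#1 p = 24, v = 19; distinct  OK
#2 p + r = 24 + 12 = 36  OK
#3 s + u = 15 + 28 = 43  OK
#4 v = 19 is in {22, 16, 18, 19, 15}  OK
#5 w = 17 lies in [13, 17]  OK
#6 max(16, 24) = 24  OK
#7 15 / 5 = 3, so 5 divides 15  OK
#8 s = 15, r = 12; 15 ≥ 12  OK
#9 min(12, 16, 28) = 12  OK
#10 q + u + s = 16 + 28 + 15 = 59  OK
#11 q + p = 16 + 24 = 40; 40 > 39  OK
#12 abs(15 - 12) = 3  OK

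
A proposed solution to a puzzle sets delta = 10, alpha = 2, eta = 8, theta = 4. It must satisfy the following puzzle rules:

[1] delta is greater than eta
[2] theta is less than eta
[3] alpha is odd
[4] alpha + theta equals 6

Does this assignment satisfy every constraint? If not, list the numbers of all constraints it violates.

Constraint 3 does not hold.

[1] delta = 10, eta = 8; 10 > 8 — OK.
[2] theta = 4, eta = 8; 4 < 8 — OK.
[3] alpha = 2 is even — violated.
[4] alpha + theta = 2 + 4 = 6 — OK.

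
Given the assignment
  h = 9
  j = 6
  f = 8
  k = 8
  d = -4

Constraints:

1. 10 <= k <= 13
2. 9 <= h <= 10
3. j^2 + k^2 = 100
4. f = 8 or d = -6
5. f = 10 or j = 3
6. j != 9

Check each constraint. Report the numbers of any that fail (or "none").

Violated: 1, 5.

1. k = 8 is outside [10, 13]  FAIL
2. h = 9 lies in [9, 10]  OK
3. j^2 + k^2 = 6^2 + 8^2 = 36 + 64 = 100  OK
4. f = 8 = 8 (first disjunct)  OK
5. f = 8 ≠ 10 and j = 6 ≠ 3; both disjuncts false  FAIL
6. j = 6, and 6 ≠ 9  OK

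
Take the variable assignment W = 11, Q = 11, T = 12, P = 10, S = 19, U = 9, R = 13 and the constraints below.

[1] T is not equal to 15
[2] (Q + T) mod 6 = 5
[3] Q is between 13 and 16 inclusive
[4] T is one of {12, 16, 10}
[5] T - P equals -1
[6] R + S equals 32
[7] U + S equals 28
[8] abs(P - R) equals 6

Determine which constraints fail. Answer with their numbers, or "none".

[1] T = 12, and 12 ≠ 15 — holds.
[2] Q + T = 23; 23 mod 6 = 5 — holds.
[3] Q = 11 is outside [13, 16] — does not hold.
[4] T = 12 is in {12, 16, 10} — holds.
[5] T - P = 12 - 10 = 2, not -1 — does not hold.
[6] R + S = 13 + 19 = 32 — holds.
[7] U + S = 9 + 19 = 28 — holds.
[8] abs(10 - 13) = 3, not 6 — does not hold.

No — constraints 3, 5, 8 are not satisfied.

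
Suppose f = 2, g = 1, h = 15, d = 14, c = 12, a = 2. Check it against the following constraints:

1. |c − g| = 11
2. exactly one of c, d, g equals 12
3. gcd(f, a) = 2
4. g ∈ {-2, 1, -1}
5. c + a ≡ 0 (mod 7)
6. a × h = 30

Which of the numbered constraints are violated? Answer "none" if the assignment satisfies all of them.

1. |12 − 1| = 11  OK
2. c=12, d=14, g=1; 1 of them equals 12  OK
3. gcd(2, 2) = 2  OK
4. g = 1 is in {-2, 1, -1}  OK
5. c + a = 14; 14 mod 7 = 0  OK
6. a × h = 2 × 15 = 30  OK

All constraints are satisfied.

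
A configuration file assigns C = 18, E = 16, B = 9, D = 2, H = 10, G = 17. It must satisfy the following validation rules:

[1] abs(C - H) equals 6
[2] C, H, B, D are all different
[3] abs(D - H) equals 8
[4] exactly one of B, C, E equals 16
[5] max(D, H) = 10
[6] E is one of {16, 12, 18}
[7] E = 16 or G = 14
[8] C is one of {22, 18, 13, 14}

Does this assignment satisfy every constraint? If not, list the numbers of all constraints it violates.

[1] abs(18 - 10) = 8, not 6 — does not hold.
[2] values 18, 10, 9, 2 are pairwise distinct — holds.
[3] abs(2 - 10) = 8 — holds.
[4] B=9, C=18, E=16; 1 of them equals 16 — holds.
[5] max(2, 10) = 10 — holds.
[6] E = 16 is in {16, 12, 18} — holds.
[7] E = 16 = 16 (first disjunct) — holds.
[8] C = 18 is in {22, 18, 13, 14} — holds.

The assignment fails constraint 1.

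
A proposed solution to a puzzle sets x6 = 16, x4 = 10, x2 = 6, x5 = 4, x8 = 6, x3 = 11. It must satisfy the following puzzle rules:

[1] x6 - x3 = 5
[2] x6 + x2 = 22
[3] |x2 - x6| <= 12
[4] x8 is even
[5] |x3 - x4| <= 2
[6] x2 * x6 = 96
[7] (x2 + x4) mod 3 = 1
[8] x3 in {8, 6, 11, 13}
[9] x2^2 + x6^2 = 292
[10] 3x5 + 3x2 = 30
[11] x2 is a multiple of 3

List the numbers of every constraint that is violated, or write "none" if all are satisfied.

[1] x6 - x3 = 16 - 11 = 5 — satisfied.
[2] x6 + x2 = 16 + 6 = 22 — satisfied.
[3] |6 - 16| = 10; 10 ≤ 12 — satisfied.
[4] x8 = 6 is even — satisfied.
[5] |11 - 10| = 1; 1 ≤ 2 — satisfied.
[6] x2 * x6 = 6 * 16 = 96 — satisfied.
[7] x2 + x4 = 16; 16 mod 3 = 1 — satisfied.
[8] x3 = 11 is in {8, 6, 11, 13} — satisfied.
[9] x2^2 + x6^2 = 6^2 + 16^2 = 36 + 256 = 292 — satisfied.
[10] 3x5 + 3x2 = 3(4) + 3(6) = 30 — satisfied.
[11] 6 / 3 = 2, so 3 divides 6 — satisfied.

No violations.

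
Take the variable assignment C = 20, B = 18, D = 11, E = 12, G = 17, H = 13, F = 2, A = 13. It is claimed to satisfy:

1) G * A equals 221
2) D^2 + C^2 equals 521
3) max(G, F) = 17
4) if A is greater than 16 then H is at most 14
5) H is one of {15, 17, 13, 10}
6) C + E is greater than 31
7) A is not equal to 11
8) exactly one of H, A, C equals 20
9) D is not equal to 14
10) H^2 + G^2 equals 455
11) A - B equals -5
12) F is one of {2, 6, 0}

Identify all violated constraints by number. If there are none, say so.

The assignment fails constraint 10.

1) G * A = 17 * 13 = 221 — OK.
2) D^2 + C^2 = 11^2 + 20^2 = 121 + 400 = 521 — OK.
3) max(17, 2) = 17 — OK.
4) A = 13, not > 16; antecedent false, conditional vacuously true — OK.
5) H = 13 is in {15, 17, 13, 10} — OK.
6) C + E = 20 + 12 = 32; 32 > 31 — OK.
7) A = 13, and 13 ≠ 11 — OK.
8) H=13, A=13, C=20; 1 of them equals 20 — OK.
9) D = 11, and 11 ≠ 14 — OK.
10) H^2 + G^2 = 13^2 + 17^2 = 169 + 289 = 458, not 455 — violated.
11) A - B = 13 - 18 = -5 — OK.
12) F = 2 is in {2, 6, 0} — OK.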